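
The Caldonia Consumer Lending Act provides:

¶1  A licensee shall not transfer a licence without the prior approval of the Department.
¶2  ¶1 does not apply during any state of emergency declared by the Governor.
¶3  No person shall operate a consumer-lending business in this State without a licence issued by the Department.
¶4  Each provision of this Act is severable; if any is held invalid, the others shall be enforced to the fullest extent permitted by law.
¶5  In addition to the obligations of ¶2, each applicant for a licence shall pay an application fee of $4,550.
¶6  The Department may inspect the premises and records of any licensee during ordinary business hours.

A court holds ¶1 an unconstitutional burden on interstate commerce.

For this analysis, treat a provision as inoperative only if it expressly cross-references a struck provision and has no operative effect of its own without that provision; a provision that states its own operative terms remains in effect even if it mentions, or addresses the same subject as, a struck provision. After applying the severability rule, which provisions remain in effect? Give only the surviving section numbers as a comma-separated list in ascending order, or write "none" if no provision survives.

3, 4, 5, 6

¶1 is struck. ¶2 operates only by reference to ¶1, so it falls with ¶1. Although ¶5 refers to ¶2, its operative terms do not depend on ¶2, so it remains in effect. ¶4 is a severability clause and preserves every provision that can still be given independent effect. The provisions still in force are ¶3, ¶4, ¶5, and ¶6.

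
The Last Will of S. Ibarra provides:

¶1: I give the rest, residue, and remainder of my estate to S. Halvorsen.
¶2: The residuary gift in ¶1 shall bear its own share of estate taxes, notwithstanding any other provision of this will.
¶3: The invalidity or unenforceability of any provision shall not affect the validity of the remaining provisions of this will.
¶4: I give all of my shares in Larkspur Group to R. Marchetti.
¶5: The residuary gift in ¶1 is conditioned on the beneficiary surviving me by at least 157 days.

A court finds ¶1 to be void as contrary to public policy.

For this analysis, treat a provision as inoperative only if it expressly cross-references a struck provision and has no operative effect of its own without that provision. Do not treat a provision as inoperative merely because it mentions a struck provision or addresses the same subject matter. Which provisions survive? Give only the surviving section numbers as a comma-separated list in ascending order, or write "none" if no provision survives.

3, 4

¶1 is struck. The only function of ¶2 is the tax charge on ¶1, so it cannot stand once ¶1 is removed. The only function of ¶5 is the survivorship condition on ¶1, so it cannot stand once ¶1 is removed. ¶3 is a severability clause and preserves every provision that can still be given independent effect. ¶3 and ¶4 remain in effect.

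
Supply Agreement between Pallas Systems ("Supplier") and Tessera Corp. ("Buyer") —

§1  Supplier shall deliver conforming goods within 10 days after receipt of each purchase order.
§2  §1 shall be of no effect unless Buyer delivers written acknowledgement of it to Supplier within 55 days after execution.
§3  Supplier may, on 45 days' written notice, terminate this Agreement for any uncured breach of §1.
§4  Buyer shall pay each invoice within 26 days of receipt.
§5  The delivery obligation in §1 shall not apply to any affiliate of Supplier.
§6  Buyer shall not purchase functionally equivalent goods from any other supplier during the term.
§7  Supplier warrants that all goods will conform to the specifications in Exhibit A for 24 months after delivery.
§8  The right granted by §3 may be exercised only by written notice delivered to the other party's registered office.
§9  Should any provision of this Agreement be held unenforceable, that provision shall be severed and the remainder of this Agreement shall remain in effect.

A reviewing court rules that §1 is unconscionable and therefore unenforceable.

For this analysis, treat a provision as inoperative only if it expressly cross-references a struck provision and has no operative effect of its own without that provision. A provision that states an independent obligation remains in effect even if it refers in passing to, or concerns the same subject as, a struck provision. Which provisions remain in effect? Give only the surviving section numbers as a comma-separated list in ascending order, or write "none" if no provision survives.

4, 6, 7, 9

§1 is struck. §2 has no operative effect of its own apart from §1 and is therefore inoperative. §3 merely fixes the termination right for breach of §1; with §1 gone it has nothing to operate on and falls away. §5 has no operative effect of its own apart from §1 and is therefore inoperative. §8 has no operative effect of its own apart from §3 and is therefore inoperative. Under the severability clause in §9, the remaining provisions continue in force. The provisions still in force are §4, §6, §7, and §9.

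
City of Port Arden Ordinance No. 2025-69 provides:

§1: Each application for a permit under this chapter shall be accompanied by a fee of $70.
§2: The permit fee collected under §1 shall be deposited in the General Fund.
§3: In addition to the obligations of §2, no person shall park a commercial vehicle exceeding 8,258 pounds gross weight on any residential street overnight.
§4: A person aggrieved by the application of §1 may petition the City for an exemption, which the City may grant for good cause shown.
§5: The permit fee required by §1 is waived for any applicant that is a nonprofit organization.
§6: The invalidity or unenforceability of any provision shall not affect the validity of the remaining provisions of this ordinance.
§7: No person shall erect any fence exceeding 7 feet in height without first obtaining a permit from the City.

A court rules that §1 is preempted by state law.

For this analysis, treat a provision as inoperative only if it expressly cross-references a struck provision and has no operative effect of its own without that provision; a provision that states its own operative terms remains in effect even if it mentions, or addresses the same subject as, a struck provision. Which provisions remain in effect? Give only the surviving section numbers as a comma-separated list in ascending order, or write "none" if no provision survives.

3, 6, 7

§1 is struck. The whole of §2 is the disposition of the permit fee, defined by reference to §1, so §2 cannot stand once §1 is removed. §4 operates only by reference to §1, so it falls with §1. §5 has no operative effect of its own apart from §1 and is therefore inoperative. Although §3 refers to §2, its operative terms do not depend on §2, so it remains in effect. §6 is a severability clause and preserves every provision that can still be given independent effect. That leaves §3, §6, and §7 in effect.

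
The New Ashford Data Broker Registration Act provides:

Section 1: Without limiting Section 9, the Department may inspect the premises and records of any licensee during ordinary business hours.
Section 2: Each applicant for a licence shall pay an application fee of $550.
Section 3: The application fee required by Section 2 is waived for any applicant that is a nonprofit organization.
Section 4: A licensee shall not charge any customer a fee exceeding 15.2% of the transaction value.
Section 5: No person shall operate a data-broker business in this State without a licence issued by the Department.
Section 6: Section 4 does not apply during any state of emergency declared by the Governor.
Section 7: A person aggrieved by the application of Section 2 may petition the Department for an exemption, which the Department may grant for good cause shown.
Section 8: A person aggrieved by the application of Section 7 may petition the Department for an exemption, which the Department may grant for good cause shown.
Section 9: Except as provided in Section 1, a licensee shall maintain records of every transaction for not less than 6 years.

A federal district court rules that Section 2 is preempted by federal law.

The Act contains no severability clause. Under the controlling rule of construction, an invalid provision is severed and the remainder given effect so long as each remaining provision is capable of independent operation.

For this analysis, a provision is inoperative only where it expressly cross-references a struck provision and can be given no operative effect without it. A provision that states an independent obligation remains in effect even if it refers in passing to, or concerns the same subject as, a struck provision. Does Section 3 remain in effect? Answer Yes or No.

No

Section 2 is struck. Section 3 has no operative effect of its own apart from Section 2 and is therefore inoperative. The only function of Section 7 is the exemption procedure for Section 2, so it cannot stand once Section 2 is removed. Section 8 operates only by reference to Section 7, so it falls with Section 7. With no severability clause, the stated default rule severs what cannot stand and enforces each remaining provision that can operate on its own. That leaves Section 1, Section 4, Section 5, Section 6, and Section 9 in effect. Section 3 is among the inoperative provisions, so the answer is no.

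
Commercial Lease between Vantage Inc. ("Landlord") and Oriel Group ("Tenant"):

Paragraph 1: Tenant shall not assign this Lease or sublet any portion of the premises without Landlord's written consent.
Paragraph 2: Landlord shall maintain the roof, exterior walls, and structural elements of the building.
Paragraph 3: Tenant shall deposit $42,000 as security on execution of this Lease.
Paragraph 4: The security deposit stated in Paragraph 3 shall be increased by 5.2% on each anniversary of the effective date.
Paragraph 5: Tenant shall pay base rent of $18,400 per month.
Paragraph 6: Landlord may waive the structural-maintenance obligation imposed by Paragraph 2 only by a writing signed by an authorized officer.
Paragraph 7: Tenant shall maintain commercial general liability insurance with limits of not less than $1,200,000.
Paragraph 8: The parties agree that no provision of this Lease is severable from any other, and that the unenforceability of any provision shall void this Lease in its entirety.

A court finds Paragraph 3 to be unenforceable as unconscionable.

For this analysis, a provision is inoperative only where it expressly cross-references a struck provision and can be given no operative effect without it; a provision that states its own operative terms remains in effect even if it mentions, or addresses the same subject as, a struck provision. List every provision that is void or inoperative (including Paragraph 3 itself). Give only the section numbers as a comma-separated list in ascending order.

1, 2, 3, 4, 5, 6, 7, 8

Paragraph 3 is struck. Paragraph 4 has no operative effect of its own apart from Paragraph 3 and is therefore inoperative. Paragraph 8 provides that the Lease is not severable, so the invalidity of any one provision voids the entire Lease. No provision of the Lease survives.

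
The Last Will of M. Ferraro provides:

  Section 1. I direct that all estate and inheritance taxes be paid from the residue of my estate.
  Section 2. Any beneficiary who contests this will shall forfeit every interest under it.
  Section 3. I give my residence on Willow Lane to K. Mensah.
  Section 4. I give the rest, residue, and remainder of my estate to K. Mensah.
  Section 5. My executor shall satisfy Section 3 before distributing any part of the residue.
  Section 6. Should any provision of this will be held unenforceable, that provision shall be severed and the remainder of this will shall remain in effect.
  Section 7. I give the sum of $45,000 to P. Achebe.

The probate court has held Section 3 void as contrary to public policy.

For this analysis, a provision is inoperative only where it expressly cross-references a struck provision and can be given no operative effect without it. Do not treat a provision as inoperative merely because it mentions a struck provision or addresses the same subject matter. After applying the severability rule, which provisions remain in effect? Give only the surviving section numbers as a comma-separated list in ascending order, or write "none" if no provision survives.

1, 2, 4, 6, 7

Section 3 is struck. Section 5 has no operative effect of its own apart from Section 3 and is therefore inoperative. Section 6 is a severability clause and preserves every provision that can still be given independent effect. The provisions still in force are Section 1, Section 2, Section 4, Section 6, and Section 7.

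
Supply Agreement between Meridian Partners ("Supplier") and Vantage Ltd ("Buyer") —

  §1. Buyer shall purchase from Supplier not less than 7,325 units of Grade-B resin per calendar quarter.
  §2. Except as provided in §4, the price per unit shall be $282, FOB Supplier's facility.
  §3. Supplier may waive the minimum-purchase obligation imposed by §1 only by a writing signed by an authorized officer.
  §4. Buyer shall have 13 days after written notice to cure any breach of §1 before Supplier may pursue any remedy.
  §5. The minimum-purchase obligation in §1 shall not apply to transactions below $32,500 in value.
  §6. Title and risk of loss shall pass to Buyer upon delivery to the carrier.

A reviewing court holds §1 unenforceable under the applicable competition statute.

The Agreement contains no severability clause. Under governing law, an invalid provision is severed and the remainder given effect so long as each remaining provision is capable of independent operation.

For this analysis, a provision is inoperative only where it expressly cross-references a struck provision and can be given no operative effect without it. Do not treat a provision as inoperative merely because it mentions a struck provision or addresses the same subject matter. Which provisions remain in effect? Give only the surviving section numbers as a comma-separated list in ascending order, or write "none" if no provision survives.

2, 6

§1 is struck. The only function of §3 is the waiver condition for §1, so it cannot stand once §1 is removed. §4 operates only by reference to §1, so it falls with §1. §5 has no operative effect of its own apart from §1 and is therefore inoperative. Although §2 refers to §4, its operative terms do not depend on §4, so it remains in effect. Under the stated default rule, only provisions that cannot operate independently fall away; the rest are enforced. The provisions still in force are §2 and §6.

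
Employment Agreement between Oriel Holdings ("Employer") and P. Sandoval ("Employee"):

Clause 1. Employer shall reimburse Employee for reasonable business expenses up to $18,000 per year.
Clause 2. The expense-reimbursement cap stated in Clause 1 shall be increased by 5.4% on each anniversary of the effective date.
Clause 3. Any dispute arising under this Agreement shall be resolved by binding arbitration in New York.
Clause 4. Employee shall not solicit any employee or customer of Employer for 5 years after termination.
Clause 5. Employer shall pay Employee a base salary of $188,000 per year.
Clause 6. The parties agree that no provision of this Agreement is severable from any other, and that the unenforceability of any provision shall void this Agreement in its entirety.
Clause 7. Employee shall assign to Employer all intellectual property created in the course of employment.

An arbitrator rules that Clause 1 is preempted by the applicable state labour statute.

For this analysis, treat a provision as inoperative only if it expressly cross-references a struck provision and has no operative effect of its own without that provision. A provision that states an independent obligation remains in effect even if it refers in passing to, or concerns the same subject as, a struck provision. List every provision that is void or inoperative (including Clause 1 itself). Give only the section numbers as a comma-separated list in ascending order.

1, 2, 3, 4, 5, 6, 7

Clause 1 is struck. Clause 2 operates only by reference to Clause 1, so it falls with Clause 1. Clause 6 provides that the Agreement is not severable, so the invalidity of any one provision voids the entire Agreement. No provision of the Agreement survives.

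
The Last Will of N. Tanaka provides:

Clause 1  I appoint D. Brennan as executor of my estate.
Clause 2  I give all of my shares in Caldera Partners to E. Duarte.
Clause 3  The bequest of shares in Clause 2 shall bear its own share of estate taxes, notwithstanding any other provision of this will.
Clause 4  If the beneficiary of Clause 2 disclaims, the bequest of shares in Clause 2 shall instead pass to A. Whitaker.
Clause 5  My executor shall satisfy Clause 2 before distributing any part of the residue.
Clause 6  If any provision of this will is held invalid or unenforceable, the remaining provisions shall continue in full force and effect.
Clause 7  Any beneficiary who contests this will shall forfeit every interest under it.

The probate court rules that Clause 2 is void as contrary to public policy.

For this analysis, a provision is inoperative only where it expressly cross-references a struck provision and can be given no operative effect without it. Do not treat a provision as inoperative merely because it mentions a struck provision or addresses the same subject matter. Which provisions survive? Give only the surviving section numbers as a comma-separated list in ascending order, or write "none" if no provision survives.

1, 6, 7

Clause 2 is struck. Clause 3 merely fixes the tax charge on Clause 2; with Clause 2 gone it has nothing to operate on and falls away. Clause 4 merely fixes the alternative disposition for Clause 2; with Clause 2 gone it has nothing to operate on and falls away. Clause 5 has no operative effect of its own apart from Clause 2 and is therefore inoperative. Clause 6 is a severability clause and preserves every provision that can still be given independent effect. Clause 1, Clause 6, and Clause 7 remain in effect.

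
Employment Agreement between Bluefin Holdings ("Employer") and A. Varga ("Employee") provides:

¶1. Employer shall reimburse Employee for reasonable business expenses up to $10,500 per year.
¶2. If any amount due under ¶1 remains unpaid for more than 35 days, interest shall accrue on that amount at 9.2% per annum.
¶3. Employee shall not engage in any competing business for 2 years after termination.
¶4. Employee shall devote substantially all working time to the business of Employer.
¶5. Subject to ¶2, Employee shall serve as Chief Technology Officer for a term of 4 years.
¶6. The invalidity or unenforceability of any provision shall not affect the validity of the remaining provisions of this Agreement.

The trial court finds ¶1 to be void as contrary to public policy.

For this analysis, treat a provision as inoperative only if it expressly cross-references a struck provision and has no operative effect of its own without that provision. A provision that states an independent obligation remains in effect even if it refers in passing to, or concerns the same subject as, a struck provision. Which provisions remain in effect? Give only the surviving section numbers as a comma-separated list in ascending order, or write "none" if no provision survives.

3, 4, 5, 6

¶1 is struck. The whole of ¶2 is the default interest on the expense-reimbursement cap, defined by reference to ¶1, so ¶2 cannot stand once ¶1 is removed. ¶5 mentions ¶2 but its own obligation stands independently of ¶2, so ¶5 is not affected. Under the severability clause in ¶6, the remaining provisions continue in force. The provisions still in force are ¶3, ¶4, ¶5, and ¶6.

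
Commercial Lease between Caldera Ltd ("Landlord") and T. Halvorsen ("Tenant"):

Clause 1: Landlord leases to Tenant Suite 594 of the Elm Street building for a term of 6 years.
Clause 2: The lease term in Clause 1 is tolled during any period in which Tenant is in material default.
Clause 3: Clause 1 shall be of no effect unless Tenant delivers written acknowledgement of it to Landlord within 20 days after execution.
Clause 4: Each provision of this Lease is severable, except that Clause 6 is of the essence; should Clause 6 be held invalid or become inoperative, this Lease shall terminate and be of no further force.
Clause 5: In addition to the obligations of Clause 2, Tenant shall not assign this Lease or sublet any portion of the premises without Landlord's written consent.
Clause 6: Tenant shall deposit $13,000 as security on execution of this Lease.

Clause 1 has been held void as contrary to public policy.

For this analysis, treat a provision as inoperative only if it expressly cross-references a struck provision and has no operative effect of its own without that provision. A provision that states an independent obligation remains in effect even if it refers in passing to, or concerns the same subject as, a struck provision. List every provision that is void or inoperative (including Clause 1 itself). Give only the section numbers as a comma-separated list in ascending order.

1, 2, 3

Clause 1 is struck. The whole of Clause 2 is the tolling of the lease term, defined by reference to Clause 1, so Clause 2 cannot stand once Clause 1 is removed. The only function of Clause 3 is the acknowledgement condition for Clause 1, so it cannot stand once Clause 1 is removed. Clause 5 mentions Clause 2 but its own obligation stands independently of Clause 2, so Clause 5 is not affected. Clause 4 makes Clause 6 an essential term, but Clause 6 is unaffected, so the severability proviso in Clause 4 preserves the remaining provisions. That leaves Clause 4, Clause 5, and Clause 6 in effect.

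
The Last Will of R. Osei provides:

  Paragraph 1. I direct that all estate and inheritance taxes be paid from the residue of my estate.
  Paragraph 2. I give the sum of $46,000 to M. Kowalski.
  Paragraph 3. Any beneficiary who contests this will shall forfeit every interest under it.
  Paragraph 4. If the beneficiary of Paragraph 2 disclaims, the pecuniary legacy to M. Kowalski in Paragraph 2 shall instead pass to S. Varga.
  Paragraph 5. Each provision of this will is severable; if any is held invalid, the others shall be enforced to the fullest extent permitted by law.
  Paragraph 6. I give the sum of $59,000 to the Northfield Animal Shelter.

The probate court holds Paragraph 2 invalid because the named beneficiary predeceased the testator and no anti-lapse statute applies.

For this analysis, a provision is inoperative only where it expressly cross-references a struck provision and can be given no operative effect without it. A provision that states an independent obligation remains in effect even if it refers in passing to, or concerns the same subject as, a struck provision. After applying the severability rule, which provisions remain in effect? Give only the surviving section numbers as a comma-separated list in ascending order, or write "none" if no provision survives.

Paragraph 2 is struck. Paragraph 4 has no operative effect of its own apart from Paragraph 2 and is therefore inoperative. Under the severability clause in Paragraph 5, the remaining provisions continue in force. That leaves Paragraph 1, Paragraph 3, Paragraph 5, and Paragraph 6 in effect.

1, 3, 5, 6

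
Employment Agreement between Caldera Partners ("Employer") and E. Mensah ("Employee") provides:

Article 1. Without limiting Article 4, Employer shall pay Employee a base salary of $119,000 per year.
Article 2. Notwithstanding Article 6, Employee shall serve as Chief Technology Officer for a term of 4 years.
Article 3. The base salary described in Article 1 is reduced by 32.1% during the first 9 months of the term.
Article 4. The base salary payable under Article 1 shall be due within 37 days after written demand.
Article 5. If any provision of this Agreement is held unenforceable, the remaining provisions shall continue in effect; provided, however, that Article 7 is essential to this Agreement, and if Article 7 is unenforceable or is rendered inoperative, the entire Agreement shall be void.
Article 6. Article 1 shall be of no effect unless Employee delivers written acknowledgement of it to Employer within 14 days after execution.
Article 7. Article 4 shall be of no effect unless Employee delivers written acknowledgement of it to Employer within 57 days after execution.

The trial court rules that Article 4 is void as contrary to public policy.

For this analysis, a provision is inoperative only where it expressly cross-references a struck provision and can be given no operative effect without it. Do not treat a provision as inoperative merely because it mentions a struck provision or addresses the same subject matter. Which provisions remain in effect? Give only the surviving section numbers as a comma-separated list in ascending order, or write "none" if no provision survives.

none

Article 4 is struck. The only function of Article 7 is the acknowledgement condition for Article 4, so it cannot stand once Article 4 is removed. Article 5 makes Article 7 an essential term, and Article 7 has been rendered inoperative by the cascade; under Article 5, the entire Agreement is therefore void. No provision of the Agreement survives.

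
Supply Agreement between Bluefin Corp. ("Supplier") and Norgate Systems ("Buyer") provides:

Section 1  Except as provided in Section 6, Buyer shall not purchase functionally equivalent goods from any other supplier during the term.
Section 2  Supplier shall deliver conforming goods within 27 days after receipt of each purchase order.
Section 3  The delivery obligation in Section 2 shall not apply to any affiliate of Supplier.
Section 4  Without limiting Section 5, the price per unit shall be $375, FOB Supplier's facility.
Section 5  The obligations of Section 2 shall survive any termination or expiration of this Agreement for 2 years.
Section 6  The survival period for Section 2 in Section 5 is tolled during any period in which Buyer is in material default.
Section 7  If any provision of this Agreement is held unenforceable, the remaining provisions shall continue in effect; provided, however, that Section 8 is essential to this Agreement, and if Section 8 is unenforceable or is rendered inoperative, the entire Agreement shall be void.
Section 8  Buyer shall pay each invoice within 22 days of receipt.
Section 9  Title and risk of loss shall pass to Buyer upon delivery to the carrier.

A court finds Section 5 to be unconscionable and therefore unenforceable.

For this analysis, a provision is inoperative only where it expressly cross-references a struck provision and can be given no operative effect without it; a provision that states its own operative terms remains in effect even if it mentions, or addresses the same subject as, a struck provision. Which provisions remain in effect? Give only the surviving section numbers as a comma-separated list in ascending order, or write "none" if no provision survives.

1, 2, 3, 4, 7, 8, 9

Section 5 is struck. Section 6 operates only by reference to Section 5, so it falls with Section 5. Although Section 4 refers to Section 5, its operative terms do not depend on Section 5, so it remains in effect. Section 1 mentions Section 6 but its own obligation stands independently of Section 6, so Section 1 is not affected. Section 7 makes Section 8 an essential term, but Section 8 is unaffected, so the severability proviso in Section 7 preserves the remaining provisions. The provisions still in force are Section 1, Section 2, Section 3, Section 4, Section 7, Section 8, and Section 9.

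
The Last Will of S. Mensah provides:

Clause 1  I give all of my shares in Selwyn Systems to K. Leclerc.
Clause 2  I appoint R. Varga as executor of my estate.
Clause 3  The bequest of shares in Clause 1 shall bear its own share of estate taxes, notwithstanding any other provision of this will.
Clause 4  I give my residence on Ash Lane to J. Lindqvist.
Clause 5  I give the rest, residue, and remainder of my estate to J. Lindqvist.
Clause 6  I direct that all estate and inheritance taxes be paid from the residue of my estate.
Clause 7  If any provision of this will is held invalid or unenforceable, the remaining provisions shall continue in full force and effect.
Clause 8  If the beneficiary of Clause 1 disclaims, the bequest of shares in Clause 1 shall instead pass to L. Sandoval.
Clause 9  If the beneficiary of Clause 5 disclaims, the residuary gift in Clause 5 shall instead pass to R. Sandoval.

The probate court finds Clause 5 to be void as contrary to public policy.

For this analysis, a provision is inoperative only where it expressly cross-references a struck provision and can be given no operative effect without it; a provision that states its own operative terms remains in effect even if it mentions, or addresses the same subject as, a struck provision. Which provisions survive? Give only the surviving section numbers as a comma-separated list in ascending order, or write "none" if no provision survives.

1, 2, 3, 4, 6, 7, 8

Clause 5 is struck. The only function of Clause 9 is the alternative disposition for Clause 5, so it cannot stand once Clause 5 is removed. Clause 7 is a severability clause and preserves every provision that can still be given independent effect. The provisions still in force are Clause 1, Clause 2, Clause 3, Clause 4, Clause 6, Clause 7, and Clause 8.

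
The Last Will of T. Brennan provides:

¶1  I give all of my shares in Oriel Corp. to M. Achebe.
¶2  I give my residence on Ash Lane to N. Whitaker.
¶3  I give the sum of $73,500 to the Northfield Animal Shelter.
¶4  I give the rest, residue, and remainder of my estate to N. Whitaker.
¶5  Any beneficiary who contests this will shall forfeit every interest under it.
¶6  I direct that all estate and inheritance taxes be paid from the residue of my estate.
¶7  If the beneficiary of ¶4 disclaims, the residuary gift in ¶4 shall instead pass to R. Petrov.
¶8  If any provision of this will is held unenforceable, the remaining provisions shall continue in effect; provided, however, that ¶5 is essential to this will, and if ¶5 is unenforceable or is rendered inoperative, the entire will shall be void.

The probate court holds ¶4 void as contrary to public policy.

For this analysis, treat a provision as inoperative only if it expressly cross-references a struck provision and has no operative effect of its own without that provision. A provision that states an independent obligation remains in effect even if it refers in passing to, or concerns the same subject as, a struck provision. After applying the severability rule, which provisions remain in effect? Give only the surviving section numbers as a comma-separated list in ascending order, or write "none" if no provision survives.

1, 2, 3, 5, 6, 8

¶4 is struck. ¶7 operates only by reference to ¶4, so it falls with ¶4. ¶8 makes ¶5 an essential term, but ¶5 is unaffected, so the severability proviso in ¶8 preserves the remaining provisions. ¶1, ¶2, ¶3, ¶5, ¶6, and ¶8 remain in effect.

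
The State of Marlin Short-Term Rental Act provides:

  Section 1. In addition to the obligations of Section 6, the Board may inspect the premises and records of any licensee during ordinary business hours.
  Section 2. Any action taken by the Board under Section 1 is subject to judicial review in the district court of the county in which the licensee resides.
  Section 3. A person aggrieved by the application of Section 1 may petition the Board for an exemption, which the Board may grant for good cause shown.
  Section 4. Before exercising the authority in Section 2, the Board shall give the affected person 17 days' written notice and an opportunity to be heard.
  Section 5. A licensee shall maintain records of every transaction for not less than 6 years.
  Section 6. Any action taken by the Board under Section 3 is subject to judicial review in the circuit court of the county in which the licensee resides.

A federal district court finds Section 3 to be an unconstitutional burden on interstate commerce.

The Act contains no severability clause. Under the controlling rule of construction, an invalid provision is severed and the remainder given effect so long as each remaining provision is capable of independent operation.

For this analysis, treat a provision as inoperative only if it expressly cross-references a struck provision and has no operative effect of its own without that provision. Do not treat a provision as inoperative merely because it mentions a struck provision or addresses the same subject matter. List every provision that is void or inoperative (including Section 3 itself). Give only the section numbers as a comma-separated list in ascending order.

3, 6

Section 3 is struck. Section 6 has no operative effect of its own apart from Section 3 and is therefore inoperative. Section 1 mentions Section 6 but its own obligation stands independently of Section 6, so Section 1 is not affected. With no severability clause, the stated default rule severs what cannot stand and enforces each remaining provision that can operate on its own. The provisions still in force are Section 1, Section 2, Section 4, and Section 5.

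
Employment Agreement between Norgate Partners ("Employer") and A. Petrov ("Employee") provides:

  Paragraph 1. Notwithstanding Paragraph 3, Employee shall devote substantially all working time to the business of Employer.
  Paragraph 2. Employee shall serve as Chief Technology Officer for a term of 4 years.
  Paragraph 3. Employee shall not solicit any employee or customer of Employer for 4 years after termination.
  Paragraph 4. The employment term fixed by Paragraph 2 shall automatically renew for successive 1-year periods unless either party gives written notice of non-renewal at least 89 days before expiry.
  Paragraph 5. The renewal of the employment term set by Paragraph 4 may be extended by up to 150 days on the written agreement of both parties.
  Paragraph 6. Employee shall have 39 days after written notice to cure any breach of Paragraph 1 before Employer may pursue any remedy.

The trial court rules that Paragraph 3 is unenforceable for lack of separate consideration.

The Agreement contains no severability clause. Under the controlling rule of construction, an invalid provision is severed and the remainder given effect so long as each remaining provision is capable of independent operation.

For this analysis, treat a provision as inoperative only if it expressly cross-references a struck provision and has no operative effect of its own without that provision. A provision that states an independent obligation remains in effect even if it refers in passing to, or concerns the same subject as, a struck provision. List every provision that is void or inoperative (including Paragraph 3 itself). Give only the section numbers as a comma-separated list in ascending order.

Paragraph 3 is struck. Paragraph 1 mentions Paragraph 3 but its own obligation stands independently of Paragraph 3, so Paragraph 1 is not affected. No other provision's operative terms depend on Paragraph 3. With no severability clause, the stated default rule severs what cannot stand and enforces each remaining provision that can operate on its own. Paragraph 1, Paragraph 2, Paragraph 4, Paragraph 5, and Paragraph 6 remain in effect.

3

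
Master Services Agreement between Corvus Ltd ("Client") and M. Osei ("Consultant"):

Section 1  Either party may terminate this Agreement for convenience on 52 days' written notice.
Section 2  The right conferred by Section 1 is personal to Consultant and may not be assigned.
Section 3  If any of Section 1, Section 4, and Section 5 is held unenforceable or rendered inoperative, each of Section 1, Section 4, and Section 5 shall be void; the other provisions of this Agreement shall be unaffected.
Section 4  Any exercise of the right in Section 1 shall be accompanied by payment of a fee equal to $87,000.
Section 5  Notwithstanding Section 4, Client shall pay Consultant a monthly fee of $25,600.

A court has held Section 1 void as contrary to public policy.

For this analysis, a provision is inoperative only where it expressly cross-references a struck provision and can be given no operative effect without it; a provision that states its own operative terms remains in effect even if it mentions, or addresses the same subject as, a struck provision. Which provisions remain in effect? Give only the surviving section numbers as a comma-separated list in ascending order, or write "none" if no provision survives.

3

Section 1 is struck. Section 2 merely fixes the non-assignment of Section 1; with Section 1 gone it has nothing to operate on and falls away. Section 4 has no operative effect of its own apart from Section 1 and is therefore inoperative. Section 3 declares Section 1, Section 4, and Section 5 mutually dependent; since one of them has fallen, all of them are of no effect. That brings down Section 5 as well. The remainder continues in force under Section 3. Only Section 3 remains in effect.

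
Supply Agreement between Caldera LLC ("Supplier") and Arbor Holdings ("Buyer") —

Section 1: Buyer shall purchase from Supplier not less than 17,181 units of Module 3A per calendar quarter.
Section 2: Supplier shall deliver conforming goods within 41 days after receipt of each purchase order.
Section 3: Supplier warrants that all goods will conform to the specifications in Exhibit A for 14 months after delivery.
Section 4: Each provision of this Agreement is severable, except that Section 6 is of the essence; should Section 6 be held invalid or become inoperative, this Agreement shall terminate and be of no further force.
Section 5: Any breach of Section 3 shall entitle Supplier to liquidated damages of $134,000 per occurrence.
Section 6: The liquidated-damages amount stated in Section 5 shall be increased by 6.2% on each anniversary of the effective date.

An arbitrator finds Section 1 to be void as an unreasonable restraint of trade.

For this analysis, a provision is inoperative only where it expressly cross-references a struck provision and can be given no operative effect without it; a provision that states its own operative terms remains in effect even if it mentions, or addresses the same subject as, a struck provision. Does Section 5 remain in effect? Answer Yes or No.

Yes

Section 1 is struck. No other provision's operative terms depend on Section 1. Section 4 makes Section 6 an essential term, but Section 6 is unaffected, so the severability proviso in Section 4 preserves the remaining provisions. That leaves Section 2, Section 3, Section 4, Section 5, and Section 6 in effect. Section 5 is among the surviving provisions, so the answer is yes.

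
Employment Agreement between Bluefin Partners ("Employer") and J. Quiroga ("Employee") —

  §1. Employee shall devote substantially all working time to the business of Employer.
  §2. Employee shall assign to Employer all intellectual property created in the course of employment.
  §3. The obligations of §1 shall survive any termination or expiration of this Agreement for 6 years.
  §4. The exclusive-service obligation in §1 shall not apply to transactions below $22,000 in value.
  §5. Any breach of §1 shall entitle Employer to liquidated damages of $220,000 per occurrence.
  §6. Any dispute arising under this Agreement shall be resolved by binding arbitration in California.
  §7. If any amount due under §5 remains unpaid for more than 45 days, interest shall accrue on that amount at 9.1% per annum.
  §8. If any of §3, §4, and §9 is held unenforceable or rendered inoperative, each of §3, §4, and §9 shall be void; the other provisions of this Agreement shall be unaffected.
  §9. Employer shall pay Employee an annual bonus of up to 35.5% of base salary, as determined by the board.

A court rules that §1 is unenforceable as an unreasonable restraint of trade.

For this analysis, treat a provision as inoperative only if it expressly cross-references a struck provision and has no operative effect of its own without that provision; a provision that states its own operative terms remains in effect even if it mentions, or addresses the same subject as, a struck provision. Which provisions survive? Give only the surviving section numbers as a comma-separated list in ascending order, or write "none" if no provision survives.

2, 6, 8

§1 is struck. The only function of §3 is the survival period for §1, so it cannot stand once §1 is removed. §4 has no operative effect of its own apart from §1 and is therefore inoperative. §5 does nothing except set the liquidated-damages amount by reference to §1; with §1 gone it has no independent effect and is inoperative. §7 has no operative effect of its own apart from §5 and is therefore inoperative. §8 declares §3, §4, and §9 mutually dependent; since one of them has fallen, all of them are of no effect. That brings down §9 as well. The remainder continues in force under §8. §2, §6, and §8 remain in effect.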